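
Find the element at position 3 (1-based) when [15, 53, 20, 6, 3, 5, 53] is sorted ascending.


Sort ascending: [3, 5, 6, 15, 20, 53, 53]
The 3rd element (1-indexed) is at index 2.
Value = 6
Final answer: 6


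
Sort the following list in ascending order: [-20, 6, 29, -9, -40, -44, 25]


Original list: [-20, 6, 29, -9, -40, -44, 25]
Repeatedly take the smallest remaining element:
  Remaining [-20, 6, 29, -9, -40, -44, 25] -> smallest is -44
  Remaining [-20, 6, 29, -9, -40, 25] -> smallest is -40
  Remaining [-20, 6, 29, -9, 25] -> smallest is -20
  Remaining [6, 29, -9, 25] -> smallest is -9
  Remaining [6, 29, 25] -> smallest is 6
  Remaining [29, 25] -> smallest is 25
  Remaining [29] -> smallest is 29
Collecting the picks in order gives the sorted list.
Final answer: [-44, -40, -20, -9, 6, 25, 29]


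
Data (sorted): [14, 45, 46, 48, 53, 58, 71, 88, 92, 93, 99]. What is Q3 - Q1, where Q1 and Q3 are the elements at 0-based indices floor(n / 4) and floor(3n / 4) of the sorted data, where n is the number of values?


The data has n = 11 elements.
Q1 index = floor(11 / 4) = floor(2.75) = 2; Q3 index = floor(3 * 11 / 4) = floor(8.25) = 8
Q1 = element at index 2 = 46
Q3 = element at index 8 = 92
IQR = 92 - 46 = 46
Final answer: 46


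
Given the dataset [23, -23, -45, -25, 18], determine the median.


First, sort the list: [-45, -25, -23, 18, 23]
The list has 5 elements (odd count).
The middle index is 2 (0-based), and the element there is -23.
Final answer: -23


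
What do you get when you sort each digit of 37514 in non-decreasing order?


The number 37514 has digits: 3, 7, 5, 1, 4
Sorted: 1, 3, 4, 5, 7
Joining the sorted digits gives the result.
Final answer: 13457


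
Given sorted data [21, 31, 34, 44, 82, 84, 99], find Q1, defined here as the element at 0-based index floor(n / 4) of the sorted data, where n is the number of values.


The list has n = 7 elements.
Q1 index = floor(7 / 4) = floor(1.75) = 1
Counting from index 0 in the sorted data, the element at index 1 is 31.
Final answer: 31


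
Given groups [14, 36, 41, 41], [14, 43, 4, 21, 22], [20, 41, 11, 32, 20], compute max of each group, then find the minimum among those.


Find max of each group:
  Group 1: [14, 36, 41, 41] -> max = 41
  Group 2: [14, 43, 4, 21, 22] -> max = 43
  Group 3: [20, 41, 11, 32, 20] -> max = 41
Maxes: [41, 43, 41]
Minimum of maxes = 41
Final answer: 41


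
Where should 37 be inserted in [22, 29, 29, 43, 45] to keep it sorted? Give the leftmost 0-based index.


List is sorted: [22, 29, 29, 43, 45]
We need the leftmost position where 37 can be inserted, i.e. the first index whose element is >= 37 (or the end of the list if none is).
Binary search with low=0, high=5 (0-based indices):
  low=0, high=5, mid=2: a[2]=29 < 37, so low = 3
  low=3, high=5, mid=4: a[4]=45 >= 37, so high = 4
  low=3, high=4, mid=3: a[3]=43 >= 37, so high = 3
Now low = high = 3, so the insertion index is 3.
Final answer: 3


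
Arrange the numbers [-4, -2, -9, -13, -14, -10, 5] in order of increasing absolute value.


Compute absolute values:
  |-4| = 4
  |-2| = 2
  |-9| = 9
  |-13| = 13
  |-14| = 14
  |-10| = 10
  |5| = 5
Absolute values in increasing order: 2 < 4 < 5 < 9 < 10 < 13 < 14
Listing the original numbers in that order gives the answer.
Final answer: [-2, -4, 5, -9, -10, -13, -14]


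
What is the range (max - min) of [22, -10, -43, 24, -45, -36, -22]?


Maximum value: 24
Minimum value: -45
Range = 24 - (-45) = 69
Final answer: 69


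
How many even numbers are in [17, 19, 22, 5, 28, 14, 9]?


Check each element:
  17 is odd
  19 is odd
  22 is even
  5 is odd
  28 is even
  14 is even
  9 is odd
Evens: [22, 28, 14]
Count of evens = 3
Final answer: 3


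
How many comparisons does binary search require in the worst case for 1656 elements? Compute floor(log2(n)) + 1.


Binary search halves the search space each step.
Maximum comparisons = floor(log2(1656)) + 1
log2(1656) = 10.6935
floor(log2(1656)) = 10, so 10 + 1 = 11
Final answer: 11


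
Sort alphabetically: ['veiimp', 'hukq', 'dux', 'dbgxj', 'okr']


Compare strings character by character (the first differing letter decides):
  'dbgxj' < 'dux' since 'b' < 'u' at position 2
  'dux' < 'hukq' since 'd' < 'h' at position 1
  'hukq' < 'okr' since 'h' < 'o' at position 1
  'okr' < 'veiimp' since 'o' < 'v' at position 1
Chaining these comparisons gives the alphabetical order.
Final answer: ['dbgxj', 'dux', 'hukq', 'okr', 'veiimp']


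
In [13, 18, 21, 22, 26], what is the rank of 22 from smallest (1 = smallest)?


Sort ascending: [13, 18, 21, 22, 26]
Find 22 in the sorted list.
22 is at position 4 (1-indexed).
Final answer: 4


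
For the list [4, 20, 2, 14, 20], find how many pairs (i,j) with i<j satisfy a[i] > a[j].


For each element, count the later elements that are smaller than it:
  4 (index 0): smaller elements after it = [2] -> 1
  20 (index 1): smaller elements after it = [2, 14] -> 2
  2 (index 2): smaller elements after it = [] -> 0
  14 (index 3): smaller elements after it = [] -> 0
Total inversions = 1 + 2 + 0 + 0 = 3
Final answer: 3


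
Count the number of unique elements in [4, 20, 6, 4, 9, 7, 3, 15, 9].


List all unique values:
Distinct values: [3, 4, 6, 7, 9, 15, 20]
Count = 7
Final answer: 7


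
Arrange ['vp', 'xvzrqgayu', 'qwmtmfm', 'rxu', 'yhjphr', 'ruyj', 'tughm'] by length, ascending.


Compute lengths:
  'vp' has length 2
  'xvzrqgayu' has length 9
  'qwmtmfm' has length 7
  'rxu' has length 3
  'yhjphr' has length 6
  'ruyj' has length 4
  'tughm' has length 5
Lengths in increasing order: 2 < 3 < 4 < 5 < 6 < 7 < 9
Listing the words in that order gives the answer.
Final answer: ['vp', 'rxu', 'ruyj', 'tughm', 'yhjphr', 'qwmtmfm', 'xvzrqgayu']


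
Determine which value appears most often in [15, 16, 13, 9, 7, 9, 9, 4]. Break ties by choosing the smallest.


Count the frequency of each value:
  4 appears 1 time(s)
  7 appears 1 time(s)
  9 appears 3 time(s)
  13 appears 1 time(s)
  15 appears 1 time(s)
  16 appears 1 time(s)
Maximum frequency is 3.
Only 9 reaches that frequency, so it is the mode.
Final answer: 9


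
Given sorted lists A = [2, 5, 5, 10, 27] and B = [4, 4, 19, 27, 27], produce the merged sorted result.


List A: [2, 5, 5, 10, 27]
List B: [4, 4, 19, 27, 27]
Repeatedly compare the front elements and take the smaller:
  2 vs 4 -> take 2
  5 vs 4 -> take 4
  5 vs 4 -> take 4
  5 vs 19 -> take 5
  5 vs 19 -> take 5
  10 vs 19 -> take 10
  27 vs 19 -> take 19
  27 vs 27 -> take 27
  A is exhausted; append the rest of B: [27, 27]
Final answer: [2, 4, 4, 5, 5, 10, 19, 27, 27, 27]


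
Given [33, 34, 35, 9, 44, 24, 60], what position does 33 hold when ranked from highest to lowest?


Sort descending: [60, 44, 35, 34, 33, 24, 9]
Find 33 in the sorted list.
33 is at position 5.
Final answer: 5


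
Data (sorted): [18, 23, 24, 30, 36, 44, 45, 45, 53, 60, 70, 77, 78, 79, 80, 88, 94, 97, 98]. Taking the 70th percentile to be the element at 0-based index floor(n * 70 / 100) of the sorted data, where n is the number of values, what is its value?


The dataset has n = 19 elements.
Index = floor(19 * 70 / 100) = floor(1330 / 100) = floor(13.3) = 13
Counting from index 0 in the sorted data, the element at index 13 is 79.
Final answer: 79


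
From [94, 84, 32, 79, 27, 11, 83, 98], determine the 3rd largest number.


Sort descending: [98, 94, 84, 83, 79, 32, 27, 11]
The 3rd element (1-indexed) is at index 2.
Value = 84
Final answer: 84


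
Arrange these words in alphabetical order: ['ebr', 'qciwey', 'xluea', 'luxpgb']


Compare strings character by character (the first differing letter decides):
  'ebr' < 'luxpgb' since 'e' < 'l' at position 1
  'luxpgb' < 'qciwey' since 'l' < 'q' at position 1
  'qciwey' < 'xluea' since 'q' < 'x' at position 1
Chaining these comparisons gives the alphabetical order.
Final answer: ['ebr', 'luxpgb', 'qciwey', 'xluea']


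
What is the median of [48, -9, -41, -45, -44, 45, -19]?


First, sort the list: [-45, -44, -41, -19, -9, 45, 48]
The list has 7 elements (odd count).
The middle index is 3 (0-based), and the element there is -19.
Final answer: -19


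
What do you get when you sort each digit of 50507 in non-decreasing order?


The number 50507 has digits: 5, 0, 5, 0, 7
Sorted: 0, 0, 5, 5, 7
Joining the sorted digits gives the result.
Final answer: 00557


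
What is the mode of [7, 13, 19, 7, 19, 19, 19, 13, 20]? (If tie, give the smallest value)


Count the frequency of each value:
  7 appears 2 time(s)
  13 appears 2 time(s)
  19 appears 4 time(s)
  20 appears 1 time(s)
Maximum frequency is 4.
Only 19 reaches that frequency, so it is the mode.
Final answer: 19


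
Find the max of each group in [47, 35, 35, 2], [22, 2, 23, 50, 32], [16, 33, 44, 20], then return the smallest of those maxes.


Find max of each group:
  Group 1: [47, 35, 35, 2] -> max = 47
  Group 2: [22, 2, 23, 50, 32] -> max = 50
  Group 3: [16, 33, 44, 20] -> max = 44
Maxes: [47, 50, 44]
Minimum of maxes = 44
Final answer: 44


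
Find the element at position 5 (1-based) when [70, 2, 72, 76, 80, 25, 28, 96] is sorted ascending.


Sort ascending: [2, 25, 28, 70, 72, 76, 80, 96]
The 5th element (1-indexed) is at index 4.
Value = 72
Final answer: 72


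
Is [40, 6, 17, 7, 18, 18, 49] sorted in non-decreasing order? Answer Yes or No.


Check consecutive pairs:
  40 <= 6? False
  6 <= 17? True
  17 <= 7? False
  7 <= 18? True
  18 <= 18? True
  18 <= 49? True
2 consecutive pair(s) are out of order, so the list is not sorted.
Final answer: No


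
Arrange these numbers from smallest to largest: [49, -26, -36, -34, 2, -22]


Original list: [49, -26, -36, -34, 2, -22]
Repeatedly take the smallest remaining element:
  Remaining [49, -26, -36, -34, 2, -22] -> smallest is -36
  Remaining [49, -26, -34, 2, -22] -> smallest is -34
  Remaining [49, -26, 2, -22] -> smallest is -26
  Remaining [49, 2, -22] -> smallest is -22
  Remaining [49, 2] -> smallest is 2
  Remaining [49] -> smallest is 49
Collecting the picks in order gives the sorted list.
Final answer: [-36, -34, -26, -22, 2, 49]


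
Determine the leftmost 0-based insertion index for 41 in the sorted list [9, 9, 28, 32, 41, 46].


List is sorted: [9, 9, 28, 32, 41, 46]
We need the leftmost position where 41 can be inserted, i.e. the first index whose element is >= 41 (or the end of the list if none is).
Binary search with low=0, high=6 (0-based indices):
  low=0, high=6, mid=3: a[3]=32 < 41, so low = 4
  low=4, high=6, mid=5: a[5]=46 >= 41, so high = 5
  low=4, high=5, mid=4: a[4]=41 >= 41, so high = 4
Now low = high = 4, so the insertion index is 4.
Final answer: 4


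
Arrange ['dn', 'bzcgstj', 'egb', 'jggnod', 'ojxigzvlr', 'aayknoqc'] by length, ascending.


Compute lengths:
  'dn' has length 2
  'bzcgstj' has length 7
  'egb' has length 3
  'jggnod' has length 6
  'ojxigzvlr' has length 9
  'aayknoqc' has length 8
Lengths in increasing order: 2 < 3 < 6 < 7 < 8 < 9
Listing the words in that order gives the answer.
Final answer: ['dn', 'egb', 'jggnod', 'bzcgstj', 'aayknoqc', 'ojxigzvlr']


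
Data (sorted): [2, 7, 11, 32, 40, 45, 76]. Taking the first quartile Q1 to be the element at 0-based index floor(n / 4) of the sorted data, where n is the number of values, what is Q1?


The list has n = 7 elements.
Q1 index = floor(7 / 4) = floor(1.75) = 1
Counting from index 0 in the sorted data, the element at index 1 is 7.
Final answer: 7


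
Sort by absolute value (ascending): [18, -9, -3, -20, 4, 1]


Compute absolute values:
  |18| = 18
  |-9| = 9
  |-3| = 3
  |-20| = 20
  |4| = 4
  |1| = 1
Absolute values in increasing order: 1 < 3 < 4 < 9 < 18 < 20
Listing the original numbers in that order gives the answer.
Final answer: [1, -3, 4, -9, 18, -20]


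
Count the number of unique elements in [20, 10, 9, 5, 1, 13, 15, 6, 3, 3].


List all unique values:
Distinct values: [1, 3, 5, 6, 9, 10, 13, 15, 20]
Count = 9
Final answer: 9


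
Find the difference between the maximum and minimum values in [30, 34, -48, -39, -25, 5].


Maximum value: 34
Minimum value: -48
Range = 34 - (-48) = 82
Final answer: 82


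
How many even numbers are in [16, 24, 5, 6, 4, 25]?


Check each element:
  16 is even
  24 is even
  5 is odd
  6 is even
  4 is even
  25 is odd
Evens: [16, 24, 6, 4]
Count of evens = 4
Final answer: 4


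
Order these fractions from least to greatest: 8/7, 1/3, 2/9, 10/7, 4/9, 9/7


Convert to decimal for comparison:
  8/7 = 1.1429
  1/3 = 0.3333
  2/9 = 0.2222
  10/7 = 1.4286
  4/9 = 0.4444
  9/7 = 1.2857
Decimals in increasing order: 0.2222 < 0.3333 < 0.4444 < 1.1429 < 1.2857 < 1.4286
Writing each back as its fraction gives the sorted order.
Final answer: 2/9, 1/3, 4/9, 8/7, 9/7, 10/7


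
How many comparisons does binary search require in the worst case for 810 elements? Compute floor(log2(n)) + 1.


Binary search halves the search space each step.
Maximum comparisons = floor(log2(810)) + 1
log2(810) = 9.6618
floor(log2(810)) = 9, so 9 + 1 = 10
Final answer: 10


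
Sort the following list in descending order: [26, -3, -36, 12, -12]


Original list: [26, -3, -36, 12, -12]
Repeatedly take the largest remaining element:
  Remaining [26, -3, -36, 12, -12] -> largest is 26
  Remaining [-3, -36, 12, -12] -> largest is 12
  Remaining [-3, -36, -12] -> largest is -3
  Remaining [-36, -12] -> largest is -12
  Remaining [-36] -> largest is -36
Collecting the picks in order gives the descending list.
Final answer: [26, 12, -3, -12, -36]


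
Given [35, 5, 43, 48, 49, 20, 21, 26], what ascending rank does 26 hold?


Sort ascending: [5, 20, 21, 26, 35, 43, 48, 49]
Find 26 in the sorted list.
26 is at position 4 (1-indexed).
Final answer: 4


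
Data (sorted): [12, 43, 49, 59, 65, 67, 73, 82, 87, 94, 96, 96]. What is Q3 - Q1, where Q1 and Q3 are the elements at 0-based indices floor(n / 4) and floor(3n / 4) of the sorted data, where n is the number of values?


The data has n = 12 elements.
Q1 index = floor(12 / 4) = floor(3) = 3; Q3 index = floor(3 * 12 / 4) = floor(9) = 9
Q1 = element at index 3 = 59
Q3 = element at index 9 = 94
IQR = 94 - 59 = 35
Final answer: 35


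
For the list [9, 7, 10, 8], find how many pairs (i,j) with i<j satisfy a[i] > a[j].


For each element, count the later elements that are smaller than it:
  9 (index 0): smaller elements after it = [7, 8] -> 2
  7 (index 1): smaller elements after it = [] -> 0
  10 (index 2): smaller elements after it = [8] -> 1
Total inversions = 2 + 0 + 1 = 3
Final answer: 3


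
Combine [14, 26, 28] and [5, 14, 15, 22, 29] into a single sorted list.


List A: [14, 26, 28]
List B: [5, 14, 15, 22, 29]
Repeatedly compare the front elements and take the smaller:
  14 vs 5 -> take 5
  14 vs 14 -> take 14
  26 vs 14 -> take 14
  26 vs 15 -> take 15
  26 vs 22 -> take 22
  26 vs 29 -> take 26
  28 vs 29 -> take 28
  A is exhausted; append the rest of B: [29]
Final answer: [5, 14, 14, 15, 22, 26, 28, 29]


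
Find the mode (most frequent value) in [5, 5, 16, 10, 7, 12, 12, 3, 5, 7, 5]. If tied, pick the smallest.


Count the frequency of each value:
  3 appears 1 time(s)
  5 appears 4 time(s)
  7 appears 2 time(s)
  10 appears 1 time(s)
  12 appears 2 time(s)
  16 appears 1 time(s)
Maximum frequency is 4.
Only 5 reaches that frequency, so it is the mode.
Final answer: 5


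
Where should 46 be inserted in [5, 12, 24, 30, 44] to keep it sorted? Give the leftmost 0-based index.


List is sorted: [5, 12, 24, 30, 44]
We need the leftmost position where 46 can be inserted, i.e. the first index whose element is >= 46 (or the end of the list if none is).
Binary search with low=0, high=5 (0-based indices):
  low=0, high=5, mid=2: a[2]=24 < 46, so low = 3
  low=3, high=5, mid=4: a[4]=44 < 46, so low = 5
Now low = high = 5, so the insertion index is 5.
Final answer: 5


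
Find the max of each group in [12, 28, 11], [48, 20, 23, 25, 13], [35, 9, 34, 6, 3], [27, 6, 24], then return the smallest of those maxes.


Find max of each group:
  Group 1: [12, 28, 11] -> max = 28
  Group 2: [48, 20, 23, 25, 13] -> max = 48
  Group 3: [35, 9, 34, 6, 3] -> max = 35
  Group 4: [27, 6, 24] -> max = 27
Maxes: [28, 48, 35, 27]
Minimum of maxes = 27
Final answer: 27


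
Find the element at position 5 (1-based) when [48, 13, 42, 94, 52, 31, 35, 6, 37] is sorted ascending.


Sort ascending: [6, 13, 31, 35, 37, 42, 48, 52, 94]
The 5th element (1-indexed) is at index 4.
Value = 37
Final answer: 37


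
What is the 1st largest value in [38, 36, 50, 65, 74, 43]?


Sort descending: [74, 65, 50, 43, 38, 36]
The 1st element (1-indexed) is at index 0.
Value = 74
Final answer: 74


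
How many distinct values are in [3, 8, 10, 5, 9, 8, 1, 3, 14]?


List all unique values:
Distinct values: [1, 3, 5, 8, 9, 10, 14]
Count = 7
Final answer: 7


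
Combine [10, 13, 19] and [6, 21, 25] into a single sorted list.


List A: [10, 13, 19]
List B: [6, 21, 25]
Repeatedly compare the front elements and take the smaller:
  10 vs 6 -> take 6
  10 vs 21 -> take 10
  13 vs 21 -> take 13
  19 vs 21 -> take 19
  A is exhausted; append the rest of B: [21, 25]
Final answer: [6, 10, 13, 19, 21, 25]


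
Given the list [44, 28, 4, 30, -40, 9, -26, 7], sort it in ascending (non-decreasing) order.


Original list: [44, 28, 4, 30, -40, 9, -26, 7]
Repeatedly take the smallest remaining element:
  Remaining [44, 28, 4, 30, -40, 9, -26, 7] -> smallest is -40
  Remaining [44, 28, 4, 30, 9, -26, 7] -> smallest is -26
  Remaining [44, 28, 4, 30, 9, 7] -> smallest is 4
  Remaining [44, 28, 30, 9, 7] -> smallest is 7
  Remaining [44, 28, 30, 9] -> smallest is 9
  Remaining [44, 28, 30] -> smallest is 28
  Remaining [44, 30] -> smallest is 30
  Remaining [44] -> smallest is 44
Collecting the picks in order gives the sorted list.
Final answer: [-40, -26, 4, 7, 9, 28, 30, 44]


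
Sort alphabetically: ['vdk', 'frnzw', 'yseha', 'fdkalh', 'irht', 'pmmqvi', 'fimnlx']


Compare strings character by character (the first differing letter decides):
  'fdkalh' < 'fimnlx' since 'd' < 'i' at position 2
  'fimnlx' < 'frnzw' since 'i' < 'r' at position 2
  'frnzw' < 'irht' since 'f' < 'i' at position 1
  'irht' < 'pmmqvi' since 'i' < 'p' at position 1
  'pmmqvi' < 'vdk' since 'p' < 'v' at position 1
  'vdk' < 'yseha' since 'v' < 'y' at position 1
Chaining these comparisons gives the alphabetical order.
Final answer: ['fdkalh', 'fimnlx', 'frnzw', 'irht', 'pmmqvi', 'vdk', 'yseha']


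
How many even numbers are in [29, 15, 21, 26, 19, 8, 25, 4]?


Check each element:
  29 is odd
  15 is odd
  21 is odd
  26 is even
  19 is odd
  8 is even
  25 is odd
  4 is even
Evens: [26, 8, 4]
Count of evens = 3
Final answer: 3


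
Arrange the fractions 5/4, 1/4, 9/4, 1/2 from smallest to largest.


Convert to decimal for comparison:
  5/4 = 1.25
  1/4 = 0.25
  9/4 = 2.25
  1/2 = 0.5
Decimals in increasing order: 0.25 < 0.5 < 1.25 < 2.25
Writing each back as its fraction gives the sorted order.
Final answer: 1/4, 1/2, 5/4, 9/4


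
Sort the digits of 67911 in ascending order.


The number 67911 has digits: 6, 7, 9, 1, 1
Sorted: 1, 1, 6, 7, 9
Joining the sorted digits gives the result.
Final answer: 11679


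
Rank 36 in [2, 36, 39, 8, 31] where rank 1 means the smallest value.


Sort ascending: [2, 8, 31, 36, 39]
Find 36 in the sorted list.
36 is at position 4 (1-indexed).
Final answer: 4


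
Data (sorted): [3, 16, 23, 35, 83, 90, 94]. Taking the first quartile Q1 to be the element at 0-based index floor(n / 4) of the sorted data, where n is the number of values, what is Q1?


The list has n = 7 elements.
Q1 index = floor(7 / 4) = floor(1.75) = 1
Counting from index 0 in the sorted data, the element at index 1 is 16.
Final answer: 16


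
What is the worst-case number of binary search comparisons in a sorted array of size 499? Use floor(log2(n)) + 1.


Binary search halves the search space each step.
Maximum comparisons = floor(log2(499)) + 1
log2(499) = 8.9629
floor(log2(499)) = 8, so 8 + 1 = 9
Final answer: 9


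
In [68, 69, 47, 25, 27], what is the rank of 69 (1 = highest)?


Sort descending: [69, 68, 47, 27, 25]
Find 69 in the sorted list.
69 is at position 1.
Final answer: 1


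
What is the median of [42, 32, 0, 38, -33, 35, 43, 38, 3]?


First, sort the list: [-33, 0, 3, 32, 35, 38, 38, 42, 43]
The list has 9 elements (odd count).
The middle index is 4 (0-based), and the element there is 35.
Final answer: 35


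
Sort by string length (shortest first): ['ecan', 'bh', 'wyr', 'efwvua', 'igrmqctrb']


Compute lengths:
  'ecan' has length 4
  'bh' has length 2
  'wyr' has length 3
  'efwvua' has length 6
  'igrmqctrb' has length 9
Lengths in increasing order: 2 < 3 < 4 < 6 < 9
Listing the words in that order gives the answer.
Final answer: ['bh', 'wyr', 'ecan', 'efwvua', 'igrmqctrb']


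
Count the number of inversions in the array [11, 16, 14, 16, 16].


For each element, count the later elements that are smaller than it:
  11 (index 0): smaller elements after it = [] -> 0
  16 (index 1): smaller elements after it = [14] -> 1
  14 (index 2): smaller elements after it = [] -> 0
  16 (index 3): smaller elements after it = [] -> 0
Total inversions = 0 + 1 + 0 + 0 = 1
Final answer: 1


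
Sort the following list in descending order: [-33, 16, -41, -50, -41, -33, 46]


Original list: [-33, 16, -41, -50, -41, -33, 46]
Repeatedly take the largest remaining element:
  Remaining [-33, 16, -41, -50, -41, -33, 46] -> largest is 46
  Remaining [-33, 16, -41, -50, -41, -33] -> largest is 16
  Remaining [-33, -41, -50, -41, -33] -> largest is -33
  Remaining [-41, -50, -41, -33] -> largest is -33
  Remaining [-41, -50, -41] -> largest is -41
  Remaining [-50, -41] -> largest is -41
  Remaining [-50] -> largest is -50
Collecting the picks in order gives the descending list.
Final answer: [46, 16, -33, -33, -41, -41, -50]


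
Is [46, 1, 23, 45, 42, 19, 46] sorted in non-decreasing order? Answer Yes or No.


Check consecutive pairs:
  46 <= 1? False
  1 <= 23? True
  23 <= 45? True
  45 <= 42? False
  42 <= 19? False
  19 <= 46? True
3 consecutive pair(s) are out of order, so the list is not sorted.
Final answer: No


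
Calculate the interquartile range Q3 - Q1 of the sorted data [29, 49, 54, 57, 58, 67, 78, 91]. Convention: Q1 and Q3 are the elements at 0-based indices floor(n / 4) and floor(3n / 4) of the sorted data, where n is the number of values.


The data has n = 8 elements.
Q1 index = floor(8 / 4) = floor(2) = 2; Q3 index = floor(3 * 8 / 4) = floor(6) = 6
Q1 = element at index 2 = 54
Q3 = element at index 6 = 78
IQR = 78 - 54 = 24
Final answer: 24


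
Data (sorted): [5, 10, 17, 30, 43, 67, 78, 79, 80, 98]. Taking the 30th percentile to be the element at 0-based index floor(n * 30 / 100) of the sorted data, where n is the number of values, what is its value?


The dataset has n = 10 elements.
Index = floor(10 * 30 / 100) = floor(300 / 100) = floor(3) = 3
Counting from index 0 in the sorted data, the element at index 3 is 30.
Final answer: 30


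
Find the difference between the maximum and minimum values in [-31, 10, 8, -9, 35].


Maximum value: 35
Minimum value: -31
Range = 35 - (-31) = 66
Final answer: 66


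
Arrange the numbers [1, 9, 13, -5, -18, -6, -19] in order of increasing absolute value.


Compute absolute values:
  |1| = 1
  |9| = 9
  |13| = 13
  |-5| = 5
  |-18| = 18
  |-6| = 6
  |-19| = 19
Absolute values in increasing order: 1 < 5 < 6 < 9 < 13 < 18 < 19
Listing the original numbers in that order gives the answer.
Final answer: [1, -5, -6, 9, 13, -18, -19]


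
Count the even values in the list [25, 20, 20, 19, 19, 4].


Check each element:
  25 is odd
  20 is even
  20 is even
  19 is odd
  19 is odd
  4 is even
Evens: [20, 20, 4]
Count of evens = 3
Final answer: 3


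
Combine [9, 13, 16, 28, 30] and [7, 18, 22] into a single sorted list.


List A: [9, 13, 16, 28, 30]
List B: [7, 18, 22]
Repeatedly compare the front elements and take the smaller:
  9 vs 7 -> take 7
  9 vs 18 -> take 9
  13 vs 18 -> take 13
  16 vs 18 -> take 16
  28 vs 18 -> take 18
  28 vs 22 -> take 22
  B is exhausted; append the rest of A: [28, 30]
Final answer: [7, 9, 13, 16, 18, 22, 28, 30]


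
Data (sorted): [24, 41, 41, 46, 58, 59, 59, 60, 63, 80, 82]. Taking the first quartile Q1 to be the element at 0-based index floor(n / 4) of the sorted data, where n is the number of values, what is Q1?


The list has n = 11 elements.
Q1 index = floor(11 / 4) = floor(2.75) = 2
Counting from index 0 in the sorted data, the element at index 2 is 41.
Final answer: 41


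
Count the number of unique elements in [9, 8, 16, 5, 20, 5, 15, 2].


List all unique values:
Distinct values: [2, 5, 8, 9, 15, 16, 20]
Count = 7
Final answer: 7


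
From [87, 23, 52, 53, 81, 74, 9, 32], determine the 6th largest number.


Sort descending: [87, 81, 74, 53, 52, 32, 23, 9]
The 6th element (1-indexed) is at index 5.
Value = 32
Final answer: 32


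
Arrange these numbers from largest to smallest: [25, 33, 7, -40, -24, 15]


Original list: [25, 33, 7, -40, -24, 15]
Repeatedly take the largest remaining element:
  Remaining [25, 33, 7, -40, -24, 15] -> largest is 33
  Remaining [25, 7, -40, -24, 15] -> largest is 25
  Remaining [7, -40, -24, 15] -> largest is 15
  Remaining [7, -40, -24] -> largest is 7
  Remaining [-40, -24] -> largest is -24
  Remaining [-40] -> largest is -40
Collecting the picks in order gives the descending list.
Final answer: [33, 25, 15, 7, -24, -40]


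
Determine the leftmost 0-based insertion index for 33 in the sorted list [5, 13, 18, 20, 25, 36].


List is sorted: [5, 13, 18, 20, 25, 36]
We need the leftmost position where 33 can be inserted, i.e. the first index whose element is >= 33 (or the end of the list if none is).
Binary search with low=0, high=6 (0-based indices):
  low=0, high=6, mid=3: a[3]=20 < 33, so low = 4
  low=4, high=6, mid=5: a[5]=36 >= 33, so high = 5
  low=4, high=5, mid=4: a[4]=25 < 33, so low = 5
Now low = high = 5, so the insertion index is 5.
Final answer: 5


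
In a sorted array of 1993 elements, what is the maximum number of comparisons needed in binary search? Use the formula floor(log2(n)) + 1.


Binary search halves the search space each step.
Maximum comparisons = floor(log2(1993)) + 1
log2(1993) = 10.9607
floor(log2(1993)) = 10, so 10 + 1 = 11
Final answer: 11


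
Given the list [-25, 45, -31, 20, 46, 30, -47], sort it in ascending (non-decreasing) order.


Original list: [-25, 45, -31, 20, 46, 30, -47]
Repeatedly take the smallest remaining element:
  Remaining [-25, 45, -31, 20, 46, 30, -47] -> smallest is -47
  Remaining [-25, 45, -31, 20, 46, 30] -> smallest is -31
  Remaining [-25, 45, 20, 46, 30] -> smallest is -25
  Remaining [45, 20, 46, 30] -> smallest is 20
  Remaining [45, 46, 30] -> smallest is 30
  Remaining [45, 46] -> smallest is 45
  Remaining [46] -> smallest is 46
Collecting the picks in order gives the sorted list.
Final answer: [-47, -31, -25, 20, 30, 45, 46]


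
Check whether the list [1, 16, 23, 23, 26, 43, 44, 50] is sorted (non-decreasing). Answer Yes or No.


Check consecutive pairs:
  1 <= 16? True
  16 <= 23? True
  23 <= 23? True
  23 <= 26? True
  26 <= 43? True
  43 <= 44? True
  44 <= 50? True
Every consecutive pair is in order, so the list is non-decreasing.
Final answer: Yes


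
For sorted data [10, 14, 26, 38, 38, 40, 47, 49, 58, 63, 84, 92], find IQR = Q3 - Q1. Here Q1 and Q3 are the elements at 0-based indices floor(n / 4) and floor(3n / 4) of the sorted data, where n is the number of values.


The data has n = 12 elements.
Q1 index = floor(12 / 4) = floor(3) = 3; Q3 index = floor(3 * 12 / 4) = floor(9) = 9
Q1 = element at index 3 = 38
Q3 = element at index 9 = 63
IQR = 63 - 38 = 25
Final answer: 25


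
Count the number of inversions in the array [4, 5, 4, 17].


For each element, count the later elements that are smaller than it:
  4 (index 0): smaller elements after it = [] -> 0
  5 (index 1): smaller elements after it = [4] -> 1
  4 (index 2): smaller elements after it = [] -> 0
Total inversions = 0 + 1 + 0 = 1
Final answer: 1


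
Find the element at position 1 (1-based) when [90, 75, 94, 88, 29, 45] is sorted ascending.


Sort ascending: [29, 45, 75, 88, 90, 94]
The 1st element (1-indexed) is at index 0.
Value = 29
Final answer: 29


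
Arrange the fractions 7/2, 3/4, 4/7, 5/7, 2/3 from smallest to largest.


Convert to decimal for comparison:
  7/2 = 3.5
  3/4 = 0.75
  4/7 = 0.5714
  5/7 = 0.7143
  2/3 = 0.6667
Decimals in increasing order: 0.5714 < 0.6667 < 0.7143 < 0.75 < 3.5
Writing each back as its fraction gives the sorted order.
Final answer: 4/7, 2/3, 5/7, 3/4, 7/2


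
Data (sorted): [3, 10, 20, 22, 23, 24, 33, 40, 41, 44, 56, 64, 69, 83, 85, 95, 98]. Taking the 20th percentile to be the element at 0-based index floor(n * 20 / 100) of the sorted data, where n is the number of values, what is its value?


The dataset has n = 17 elements.
Index = floor(17 * 20 / 100) = floor(340 / 100) = floor(3.4) = 3
Counting from index 0 in the sorted data, the element at index 3 is 22.
Final answer: 22


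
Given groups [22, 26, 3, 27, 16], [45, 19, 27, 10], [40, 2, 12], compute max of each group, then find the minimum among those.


Find max of each group:
  Group 1: [22, 26, 3, 27, 16] -> max = 27
  Group 2: [45, 19, 27, 10] -> max = 45
  Group 3: [40, 2, 12] -> max = 40
Maxes: [27, 45, 40]
Minimum of maxes = 27
Final answer: 27


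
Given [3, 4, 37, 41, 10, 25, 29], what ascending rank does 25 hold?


Sort ascending: [3, 4, 10, 25, 29, 37, 41]
Find 25 in the sorted list.
25 is at position 4 (1-indexed).
Final answer: 4


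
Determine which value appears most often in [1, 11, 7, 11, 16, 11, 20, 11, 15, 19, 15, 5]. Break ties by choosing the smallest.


Count the frequency of each value:
  1 appears 1 time(s)
  5 appears 1 time(s)
  7 appears 1 time(s)
  11 appears 4 time(s)
  15 appears 2 time(s)
  16 appears 1 time(s)
  19 appears 1 time(s)
  20 appears 1 time(s)
Maximum frequency is 4.
Only 11 reaches that frequency, so it is the mode.
Final answer: 11


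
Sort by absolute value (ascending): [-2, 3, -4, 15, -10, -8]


Compute absolute values:
  |-2| = 2
  |3| = 3
  |-4| = 4
  |15| = 15
  |-10| = 10
  |-8| = 8
Absolute values in increasing order: 2 < 3 < 4 < 8 < 10 < 15
Listing the original numbers in that order gives the answer.
Final answer: [-2, 3, -4, -8, -10, 15]


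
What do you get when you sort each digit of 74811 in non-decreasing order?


The number 74811 has digits: 7, 4, 8, 1, 1
Sorted: 1, 1, 4, 7, 8
Joining the sorted digits gives the result.
Final answer: 11478


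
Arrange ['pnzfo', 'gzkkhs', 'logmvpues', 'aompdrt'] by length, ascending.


Compute lengths:
  'pnzfo' has length 5
  'gzkkhs' has length 6
  'logmvpues' has length 9
  'aompdrt' has length 7
Lengths in increasing order: 5 < 6 < 7 < 9
Listing the words in that order gives the answer.
Final answer: ['pnzfo', 'gzkkhs', 'aompdrt', 'logmvpues']


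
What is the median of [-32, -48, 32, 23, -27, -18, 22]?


First, sort the list: [-48, -32, -27, -18, 22, 23, 32]
The list has 7 elements (odd count).
The middle index is 3 (0-based), and the element there is -18.
Final answer: -18


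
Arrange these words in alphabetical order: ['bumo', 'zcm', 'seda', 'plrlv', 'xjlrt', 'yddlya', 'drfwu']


Compare strings character by character (the first differing letter decides):
  'bumo' < 'drfwu' since 'b' < 'd' at position 1
  'drfwu' < 'plrlv' since 'd' < 'p' at position 1
  'plrlv' < 'seda' since 'p' < 's' at position 1
  'seda' < 'xjlrt' since 's' < 'x' at position 1
  'xjlrt' < 'yddlya' since 'x' < 'y' at position 1
  'yddlya' < 'zcm' since 'y' < 'z' at position 1
Chaining these comparisons gives the alphabetical order.
Final answer: ['bumo', 'drfwu', 'plrlv', 'seda', 'xjlrt', 'yddlya', 'zcm']


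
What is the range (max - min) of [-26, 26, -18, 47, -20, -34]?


Maximum value: 47
Minimum value: -34
Range = 47 - (-34) = 81
Final answer: 81


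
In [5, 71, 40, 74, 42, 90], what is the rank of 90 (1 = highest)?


Sort descending: [90, 74, 71, 42, 40, 5]
Find 90 in the sorted list.
90 is at position 1.
Final answer: 1


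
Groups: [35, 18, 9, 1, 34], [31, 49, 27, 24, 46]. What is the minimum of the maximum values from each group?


Find max of each group:
  Group 1: [35, 18, 9, 1, 34] -> max = 35
  Group 2: [31, 49, 27, 24, 46] -> max = 49
Maxes: [35, 49]
Minimum of maxes = 35
Final answer: 35


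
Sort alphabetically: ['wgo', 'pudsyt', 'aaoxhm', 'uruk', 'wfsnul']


Compare strings character by character (the first differing letter decides):
  'aaoxhm' < 'pudsyt' since 'a' < 'p' at position 1
  'pudsyt' < 'uruk' since 'p' < 'u' at position 1
  'uruk' < 'wfsnul' since 'u' < 'w' at position 1
  'wfsnul' < 'wgo' since 'f' < 'g' at position 2
Chaining these comparisons gives the alphabetical order.
Final answer: ['aaoxhm', 'pudsyt', 'uruk', 'wfsnul', 'wgo']


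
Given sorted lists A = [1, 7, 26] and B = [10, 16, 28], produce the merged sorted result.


List A: [1, 7, 26]
List B: [10, 16, 28]
Repeatedly compare the front elements and take the smaller:
  1 vs 10 -> take 1
  7 vs 10 -> take 7
  26 vs 10 -> take 10
  26 vs 16 -> take 16
  26 vs 28 -> take 26
  A is exhausted; append the rest of B: [28]
Final answer: [1, 7, 10, 16, 26, 28]


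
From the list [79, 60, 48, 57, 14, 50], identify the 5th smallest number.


Sort ascending: [14, 48, 50, 57, 60, 79]
The 5th element (1-indexed) is at index 4.
Value = 60
Final answer: 60


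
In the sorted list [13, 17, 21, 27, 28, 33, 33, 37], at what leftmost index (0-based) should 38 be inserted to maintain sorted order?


List is sorted: [13, 17, 21, 27, 28, 33, 33, 37]
We need the leftmost position where 38 can be inserted, i.e. the first index whose element is >= 38 (or the end of the list if none is).
Binary search with low=0, high=8 (0-based indices):
  low=0, high=8, mid=4: a[4]=28 < 38, so low = 5
  low=5, high=8, mid=6: a[6]=33 < 38, so low = 7
  low=7, high=8, mid=7: a[7]=37 < 38, so low = 8
Now low = high = 8, so the insertion index is 8.
Final answer: 8


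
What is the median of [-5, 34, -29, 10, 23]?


First, sort the list: [-29, -5, 10, 23, 34]
The list has 5 elements (odd count).
The middle index is 2 (0-based), and the element there is 10.
Final answer: 10


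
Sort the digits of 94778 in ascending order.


The number 94778 has digits: 9, 4, 7, 7, 8
Sorted: 4, 7, 7, 8, 9
Joining the sorted digits gives the result.
Final answer: 47789


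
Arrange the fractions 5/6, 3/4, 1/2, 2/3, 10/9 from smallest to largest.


Convert to decimal for comparison:
  5/6 = 0.8333
  3/4 = 0.75
  1/2 = 0.5
  2/3 = 0.6667
  10/9 = 1.1111
Decimals in increasing order: 0.5 < 0.6667 < 0.75 < 0.8333 < 1.1111
Writing each back as its fraction gives the sorted order.
Final answer: 1/2, 2/3, 3/4, 5/6, 10/9


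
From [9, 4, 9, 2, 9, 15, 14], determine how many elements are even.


Check each element:
  9 is odd
  4 is even
  9 is odd
  2 is even
  9 is odd
  15 is odd
  14 is even
Evens: [4, 2, 14]
Count of evens = 3
Final answer: 3


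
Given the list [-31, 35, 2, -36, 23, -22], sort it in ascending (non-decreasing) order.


Original list: [-31, 35, 2, -36, 23, -22]
Repeatedly take the smallest remaining element:
  Remaining [-31, 35, 2, -36, 23, -22] -> smallest is -36
  Remaining [-31, 35, 2, 23, -22] -> smallest is -31
  Remaining [35, 2, 23, -22] -> smallest is -22
  Remaining [35, 2, 23] -> smallest is 2
  Remaining [35, 23] -> smallest is 23
  Remaining [35] -> smallest is 35
Collecting the picks in order gives the sorted list.
Final answer: [-36, -31, -22, 2, 23, 35]


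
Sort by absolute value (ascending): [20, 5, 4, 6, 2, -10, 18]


Compute absolute values:
  |20| = 20
  |5| = 5
  |4| = 4
  |6| = 6
  |2| = 2
  |-10| = 10
  |18| = 18
Absolute values in increasing order: 2 < 4 < 5 < 6 < 10 < 18 < 20
Listing the original numbers in that order gives the answer.
Final answer: [2, 4, 5, 6, -10, 18, 20]


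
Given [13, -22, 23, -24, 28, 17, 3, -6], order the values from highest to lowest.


Original list: [13, -22, 23, -24, 28, 17, 3, -6]
Repeatedly take the largest remaining element:
  Remaining [13, -22, 23, -24, 28, 17, 3, -6] -> largest is 28
  Remaining [13, -22, 23, -24, 17, 3, -6] -> largest is 23
  Remaining [13, -22, -24, 17, 3, -6] -> largest is 17
  Remaining [13, -22, -24, 3, -6] -> largest is 13
  Remaining [-22, -24, 3, -6] -> largest is 3
  Remaining [-22, -24, -6] -> largest is -6
  Remaining [-22, -24] -> largest is -22
  Remaining [-24] -> largest is -24
Collecting the picks in order gives the descending list.
Final answer: [28, 23, 17, 13, 3, -6, -22, -24]


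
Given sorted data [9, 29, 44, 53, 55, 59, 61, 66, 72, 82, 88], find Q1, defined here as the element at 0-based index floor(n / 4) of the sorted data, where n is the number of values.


The list has n = 11 elements.
Q1 index = floor(11 / 4) = floor(2.75) = 2
Counting from index 0 in the sorted data, the element at index 2 is 44.
Final answer: 44


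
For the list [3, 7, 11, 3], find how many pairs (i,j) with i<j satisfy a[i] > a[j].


For each element, count the later elements that are smaller than it:
  3 (index 0): smaller elements after it = [] -> 0
  7 (index 1): smaller elements after it = [3] -> 1
  11 (index 2): smaller elements after it = [3] -> 1
Total inversions = 0 + 1 + 1 = 2
Final answer: 2


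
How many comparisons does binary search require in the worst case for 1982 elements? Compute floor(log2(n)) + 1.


Binary search halves the search space each step.
Maximum comparisons = floor(log2(1982)) + 1
log2(1982) = 10.9527
floor(log2(1982)) = 10, so 10 + 1 = 11
Final answer: 11


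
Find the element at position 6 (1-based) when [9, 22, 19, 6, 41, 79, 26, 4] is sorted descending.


Sort descending: [79, 41, 26, 22, 19, 9, 6, 4]
The 6th element (1-indexed) is at index 5.
Value = 9
Final answer: 9


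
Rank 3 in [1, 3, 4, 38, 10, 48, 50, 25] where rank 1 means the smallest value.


Sort ascending: [1, 3, 4, 10, 25, 38, 48, 50]
Find 3 in the sorted list.
3 is at position 2 (1-indexed).
Final answer: 2


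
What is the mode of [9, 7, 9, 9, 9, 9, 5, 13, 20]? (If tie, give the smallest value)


Count the frequency of each value:
  5 appears 1 time(s)
  7 appears 1 time(s)
  9 appears 5 time(s)
  13 appears 1 time(s)
  20 appears 1 time(s)
Maximum frequency is 5.
Only 9 reaches that frequency, so it is the mode.
Final answer: 9


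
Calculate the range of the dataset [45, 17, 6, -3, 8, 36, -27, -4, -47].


Maximum value: 45
Minimum value: -47
Range = 45 - (-47) = 92
Final answer: 92


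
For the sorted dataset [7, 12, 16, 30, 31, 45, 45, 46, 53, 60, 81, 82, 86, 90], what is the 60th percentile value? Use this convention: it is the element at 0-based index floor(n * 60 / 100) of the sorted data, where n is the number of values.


The dataset has n = 14 elements.
Index = floor(14 * 60 / 100) = floor(840 / 100) = floor(8.4) = 8
Counting from index 0 in the sorted data, the element at index 8 is 53.
Final answer: 53


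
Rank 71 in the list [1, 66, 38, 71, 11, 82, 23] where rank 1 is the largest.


Sort descending: [82, 71, 66, 38, 23, 11, 1]
Find 71 in the sorted list.
71 is at position 2.
Final answer: 2


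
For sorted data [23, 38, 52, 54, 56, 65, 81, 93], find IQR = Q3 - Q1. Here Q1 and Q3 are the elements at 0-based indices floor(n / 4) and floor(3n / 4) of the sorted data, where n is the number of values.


The data has n = 8 elements.
Q1 index = floor(8 / 4) = floor(2) = 2; Q3 index = floor(3 * 8 / 4) = floor(6) = 6
Q1 = element at index 2 = 52
Q3 = element at index 6 = 81
IQR = 81 - 52 = 29
Final answer: 29


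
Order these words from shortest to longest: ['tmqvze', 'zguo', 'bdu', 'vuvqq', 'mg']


Compute lengths:
  'tmqvze' has length 6
  'zguo' has length 4
  'bdu' has length 3
  'vuvqq' has length 5
  'mg' has length 2
Lengths in increasing order: 2 < 3 < 4 < 5 < 6
Listing the words in that order gives the answer.
Final answer: ['mg', 'bdu', 'zguo', 'vuvqq', 'tmqvze']
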